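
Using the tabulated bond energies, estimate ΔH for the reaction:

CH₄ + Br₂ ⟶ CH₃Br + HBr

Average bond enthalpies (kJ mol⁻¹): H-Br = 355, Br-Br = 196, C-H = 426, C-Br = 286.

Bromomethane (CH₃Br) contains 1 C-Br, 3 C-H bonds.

Bonds broken (reactants):
  Br-Br: 1 × 196 = 196
  C-H: 4 × 426 = 1704
  Σ(broken) = 1900 kJ
Bonds formed (products):
  C-Br: 1 × 286 = 286
  C-H: 3 × 426 = 1278
  H-Br: 1 × 355 = 355
  Σ(formed) = 1919 kJ
ΔH = Σ(broken) − Σ(formed) = 1900 − 1919 = −19 kJ

ΔH ≈ −19 kJ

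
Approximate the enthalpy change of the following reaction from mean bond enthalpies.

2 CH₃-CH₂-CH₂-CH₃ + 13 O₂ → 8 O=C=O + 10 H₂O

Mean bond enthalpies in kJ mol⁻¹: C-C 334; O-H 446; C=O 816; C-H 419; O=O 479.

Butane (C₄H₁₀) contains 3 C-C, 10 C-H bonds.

Bonds broken (reactants):
  C-C: 6 × 334 = 2004
  C-H: 20 × 419 = 8380
  O=O: 13 × 479 = 6227
  Σ(broken) = 16611 kJ
Bonds formed (products):
  C=O: 16 × 816 = 13056
  O-H: 20 × 446 = 8920
  Σ(formed) = 21976 kJ
ΔH = Σ(broken) − Σ(formed) = 16611 − 21976 = −5365 kJ

ΔH ≈ −5365 kJ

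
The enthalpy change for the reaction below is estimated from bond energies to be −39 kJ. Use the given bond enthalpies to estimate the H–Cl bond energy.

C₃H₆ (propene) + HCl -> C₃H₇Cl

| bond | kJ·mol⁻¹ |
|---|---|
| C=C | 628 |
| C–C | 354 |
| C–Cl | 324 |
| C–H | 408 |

Let D be the H–Cl bond energy.
Σ(broken) = 1×354 + 6×408 + 1×628 + 1×D = 3430 + D
Σ(formed) = 2×354 + 1×324 + 7×408 = 3888
ΔH = Σ(broken) − Σ(formed) = (3430 + D) − (3888) = −458 + D
Setting this equal to −39 kJ gives D = 419 kJ/mol.

D(H–Cl) ≈ 419 kJ/mol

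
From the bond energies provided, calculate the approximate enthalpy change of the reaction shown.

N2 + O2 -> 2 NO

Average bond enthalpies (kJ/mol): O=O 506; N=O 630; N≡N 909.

ΔH ≈ +155 kJ

Bonds broken (reactants):
  N≡N: 1 × 909 = 909
  O=O: 1 × 506 = 506
  Σ(broken) = 1415 kJ
Bonds formed (products):
  N=O: 2 × 630 = 1260
  Σ(formed) = 1260 kJ
ΔH = Σ(broken) − Σ(formed) = 1415 − 1260 = +155 kJ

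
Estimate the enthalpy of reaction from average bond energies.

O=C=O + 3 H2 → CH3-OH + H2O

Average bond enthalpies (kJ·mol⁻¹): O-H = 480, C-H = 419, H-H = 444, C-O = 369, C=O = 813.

ΔH ≈ −108 kJ

Bonds broken (reactants):
  C=O: 2 × 813 = 1626
  H-H: 3 × 444 = 1332
  Σ(broken) = 2958 kJ
Bonds formed (products):
  C-H: 3 × 419 = 1257
  C-O: 1 × 369 = 369
  O-H: 3 × 480 = 1440
  Σ(formed) = 3066 kJ
ΔH = Σ(broken) − Σ(formed) = 2958 − 3066 = −108 kJ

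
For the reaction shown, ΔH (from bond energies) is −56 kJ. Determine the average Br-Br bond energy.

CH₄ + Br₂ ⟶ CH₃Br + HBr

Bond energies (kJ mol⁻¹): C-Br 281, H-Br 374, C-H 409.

Let D be the Br-Br bond energy.
Σ(broken) = 1×D + 4×409 = 1636 + D
Σ(formed) = 1×281 + 3×409 + 1×374 = 1882
ΔH = Σ(broken) − Σ(formed) = (1636 + D) − (1882) = −246 + D
Setting this equal to −56 kJ gives D = 190 kJ/mol.

D(Br-Br) ≈ 190 kJ/mol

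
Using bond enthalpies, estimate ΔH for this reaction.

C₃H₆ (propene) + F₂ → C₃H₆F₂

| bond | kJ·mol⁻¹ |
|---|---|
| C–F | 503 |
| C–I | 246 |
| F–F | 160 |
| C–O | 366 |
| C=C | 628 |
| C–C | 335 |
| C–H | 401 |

Bonds broken (reactants):
  C–C: 1 × 335 = 335
  C–H: 6 × 401 = 2406
  C=C: 1 × 628 = 628
  F–F: 1 × 160 = 160
  Σ(broken) = 3529 kJ
Bonds formed (products):
  C–C: 2 × 335 = 670
  C–F: 2 × 503 = 1006
  C–H: 6 × 401 = 2406
  Σ(formed) = 4082 kJ
ΔH = Σ(broken) − Σ(formed) = 3529 − 4082 = −553 kJ

ΔH ≈ −553 kJ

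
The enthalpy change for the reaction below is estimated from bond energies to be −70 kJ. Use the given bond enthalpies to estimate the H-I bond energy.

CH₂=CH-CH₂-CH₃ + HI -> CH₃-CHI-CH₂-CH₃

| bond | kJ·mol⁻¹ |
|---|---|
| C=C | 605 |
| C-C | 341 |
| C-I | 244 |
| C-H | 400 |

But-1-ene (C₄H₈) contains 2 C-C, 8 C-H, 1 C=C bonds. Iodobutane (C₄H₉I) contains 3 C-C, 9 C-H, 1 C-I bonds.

D(H-I) ≈ 310 kJ/mol

Let D be the H-I bond energy.
Σ(broken) = 2×341 + 8×400 + 1×605 + 1×D = 4487 + D
Σ(formed) = 3×341 + 9×400 + 1×244 = 4867
ΔH = Σ(broken) − Σ(formed) = (4487 + D) − (4867) = −380 + D
Setting this equal to −70 kJ gives D = 310 kJ/mol.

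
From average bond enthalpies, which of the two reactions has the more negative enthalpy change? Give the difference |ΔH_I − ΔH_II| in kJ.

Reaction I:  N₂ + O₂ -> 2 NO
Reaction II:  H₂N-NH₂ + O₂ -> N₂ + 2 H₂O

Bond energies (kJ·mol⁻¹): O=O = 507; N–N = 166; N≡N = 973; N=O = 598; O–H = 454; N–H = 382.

Reaction II, by 872 kJ

Reaction I:
  Bonds broken (reactants):
    N≡N: 1 × 973 = 973
    O=O: 1 × 507 = 507
    Σ(broken) = 1480 kJ
  Bonds formed (products):
    N=O: 2 × 598 = 1196
    Σ(formed) = 1196 kJ
  ΔH_I = 1480 − 1196 = +284 kJ
Reaction II:
  Bonds broken (reactants):
    N–H: 4 × 382 = 1528
    N–N: 1 × 166 = 166
    O=O: 1 × 507 = 507
    Σ(broken) = 2201 kJ
  Bonds formed (products):
    N≡N: 1 × 973 = 973
    O–H: 4 × 454 = 1816
    Σ(formed) = 2789 kJ
  ΔH_II = 2201 − 2789 = −588 kJ
ΔH_I − ΔH_II = +872 kJ, so reaction II has the more negative ΔH; |ΔH_I − ΔH_II| = 872 kJ.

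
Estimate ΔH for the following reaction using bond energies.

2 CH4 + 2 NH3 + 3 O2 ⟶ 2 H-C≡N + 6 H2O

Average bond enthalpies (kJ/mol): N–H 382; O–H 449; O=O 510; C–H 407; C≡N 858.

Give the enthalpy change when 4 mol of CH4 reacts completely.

Bonds broken (reactants):
  C–H: 8 × 407 = 3256
  N–H: 6 × 382 = 2292
  O=O: 3 × 510 = 1530
  Σ(broken) = 7078 kJ
Bonds formed (products):
  C≡N: 2 × 858 = 1716
  C–H: 2 × 407 = 814
  O–H: 12 × 449 = 5388
  Σ(formed) = 7918 kJ
ΔH = Σ(broken) − Σ(formed) = 7078 − 7918 = −840 kJ
For 2× the reaction as written: 2 × (−840) = −1680 kJ

ΔH = −1680 kJ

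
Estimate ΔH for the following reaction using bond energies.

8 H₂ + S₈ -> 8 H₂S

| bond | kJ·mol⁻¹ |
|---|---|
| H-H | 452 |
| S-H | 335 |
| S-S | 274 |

ΔH ≈ +448 kJ

Bonds broken (reactants):
  H-H: 8 × 452 = 3616
  S-S: 8 × 274 = 2192
  Σ(broken) = 5808 kJ
Bonds formed (products):
  S-H: 16 × 335 = 5360
  Σ(formed) = 5360 kJ
ΔH = Σ(broken) − Σ(formed) = 5808 − 5360 = +448 kJ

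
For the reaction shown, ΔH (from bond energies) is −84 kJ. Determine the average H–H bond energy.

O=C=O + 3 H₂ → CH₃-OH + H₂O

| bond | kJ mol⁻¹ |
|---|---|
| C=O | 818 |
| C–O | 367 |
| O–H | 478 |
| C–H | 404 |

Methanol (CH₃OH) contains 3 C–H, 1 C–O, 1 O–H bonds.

D(H–H) ≈ 431 kJ/mol

Let D be the H–H bond energy.
Σ(broken) = 2×818 + 3×D = 1636 + 3D
Σ(formed) = 3×404 + 1×367 + 3×478 = 3013
ΔH = Σ(broken) − Σ(formed) = (1636 + 3D) − (3013) = −1377 + 3D
Setting this equal to −84 kJ gives 3D = 1293, so D = 431 kJ/mol.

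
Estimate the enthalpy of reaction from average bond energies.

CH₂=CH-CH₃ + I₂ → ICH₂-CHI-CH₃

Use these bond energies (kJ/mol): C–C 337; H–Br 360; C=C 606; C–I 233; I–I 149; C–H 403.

Bonds broken (reactants):
  C–C: 1 × 337 = 337
  C–H: 6 × 403 = 2418
  C=C: 1 × 606 = 606
  I–I: 1 × 149 = 149
  Σ(broken) = 3510 kJ
Bonds formed (products):
  C–C: 2 × 337 = 674
  C–H: 6 × 403 = 2418
  C–I: 2 × 233 = 466
  Σ(formed) = 3558 kJ
ΔH = Σ(broken) − Σ(formed) = 3510 − 3558 = −48 kJ

ΔH ≈ −48 kJ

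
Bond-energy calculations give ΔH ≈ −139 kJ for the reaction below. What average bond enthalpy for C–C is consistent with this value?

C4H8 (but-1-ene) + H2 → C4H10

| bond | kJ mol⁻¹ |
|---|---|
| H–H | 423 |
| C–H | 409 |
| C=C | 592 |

D(C–C) ≈ 336 kJ/mol

Let D be the C–C bond energy.
Σ(broken) = 2×D + 8×409 + 1×592 + 1×423 = 4287 + 2D
Σ(formed) = 3×D + 10×409 = 4090 + 3D
ΔH = Σ(broken) − Σ(formed) = (4287 + 2D) − (4090 + 3D) = +197 − D
Setting this equal to −139 kJ gives D = 336 kJ/mol.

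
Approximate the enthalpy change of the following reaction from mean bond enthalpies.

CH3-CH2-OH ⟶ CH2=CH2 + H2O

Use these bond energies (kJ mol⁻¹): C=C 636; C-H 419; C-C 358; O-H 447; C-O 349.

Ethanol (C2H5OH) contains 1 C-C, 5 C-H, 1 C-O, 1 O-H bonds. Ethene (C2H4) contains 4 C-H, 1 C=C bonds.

Bonds broken (reactants):
  C-C: 1 × 358 = 358
  C-H: 5 × 419 = 2095
  C-O: 1 × 349 = 349
  O-H: 1 × 447 = 447
  Σ(broken) = 3249 kJ
Bonds formed (products):
  C-H: 4 × 419 = 1676
  C=C: 1 × 636 = 636
  O-H: 2 × 447 = 894
  Σ(formed) = 3206 kJ
ΔH = Σ(broken) − Σ(formed) = 3249 − 3206 = +43 kJ

ΔH ≈ +43 kJ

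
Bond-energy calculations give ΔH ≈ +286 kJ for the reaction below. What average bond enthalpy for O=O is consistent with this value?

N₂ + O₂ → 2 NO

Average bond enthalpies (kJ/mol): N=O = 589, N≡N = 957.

D(O=O) ≈ 507 kJ/mol

Let D be the O=O bond energy.
Σ(broken) = 1×957 + 1×D = 957 + D
Σ(formed) = 2×589 = 1178
ΔH = Σ(broken) − Σ(formed) = (957 + D) − (1178) = −221 + D
Setting this equal to +286 kJ gives D = 507 kJ/mol.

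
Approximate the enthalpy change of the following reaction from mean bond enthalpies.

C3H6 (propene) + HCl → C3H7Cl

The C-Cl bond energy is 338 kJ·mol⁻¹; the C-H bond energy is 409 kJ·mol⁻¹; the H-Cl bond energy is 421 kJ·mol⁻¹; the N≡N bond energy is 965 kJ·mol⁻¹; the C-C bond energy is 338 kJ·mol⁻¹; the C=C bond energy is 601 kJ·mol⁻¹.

Bonds broken (reactants):
  C-C: 1 × 338 = 338
  C-H: 6 × 409 = 2454
  C=C: 1 × 601 = 601
  H-Cl: 1 × 421 = 421
  Σ(broken) = 3814 kJ
Bonds formed (products):
  C-C: 2 × 338 = 676
  C-Cl: 1 × 338 = 338
  C-H: 7 × 409 = 2863
  Σ(formed) = 3877 kJ
ΔH = Σ(broken) − Σ(formed) = 3814 − 3877 = −63 kJ

ΔH ≈ −63 kJ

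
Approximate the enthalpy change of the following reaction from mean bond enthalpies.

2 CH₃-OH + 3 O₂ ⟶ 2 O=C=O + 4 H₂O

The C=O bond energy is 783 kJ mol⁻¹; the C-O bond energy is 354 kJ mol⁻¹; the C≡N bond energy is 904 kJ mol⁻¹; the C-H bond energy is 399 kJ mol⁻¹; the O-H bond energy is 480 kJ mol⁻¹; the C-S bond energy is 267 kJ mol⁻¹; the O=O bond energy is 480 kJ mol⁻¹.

Bonds broken (reactants):
  C-H: 6 × 399 = 2394
  C-O: 2 × 354 = 708
  O-H: 2 × 480 = 960
  O=O: 3 × 480 = 1440
  Σ(broken) = 5502 kJ
Bonds formed (products):
  C=O: 4 × 783 = 3132
  O-H: 8 × 480 = 3840
  Σ(formed) = 6972 kJ
ΔH = Σ(broken) − Σ(formed) = 5502 − 6972 = −1470 kJ

ΔH ≈ −1470 kJ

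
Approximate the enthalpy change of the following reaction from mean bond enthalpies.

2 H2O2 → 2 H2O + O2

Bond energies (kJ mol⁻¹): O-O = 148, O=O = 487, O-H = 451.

Bonds broken (reactants):
  O-H: 4 × 451 = 1804
  O-O: 2 × 148 = 296
  Σ(broken) = 2100 kJ
Bonds formed (products):
  O-H: 4 × 451 = 1804
  O=O: 1 × 487 = 487
  Σ(formed) = 2291 kJ
ΔH = Σ(broken) − Σ(formed) = 2100 − 2291 = −191 kJ

ΔH ≈ −191 kJ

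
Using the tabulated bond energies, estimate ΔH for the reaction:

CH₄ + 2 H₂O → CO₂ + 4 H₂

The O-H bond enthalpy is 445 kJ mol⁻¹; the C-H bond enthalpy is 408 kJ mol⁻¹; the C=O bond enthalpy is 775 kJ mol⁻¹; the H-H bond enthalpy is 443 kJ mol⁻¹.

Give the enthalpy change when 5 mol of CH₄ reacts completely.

Bonds broken (reactants):
  C-H: 4 × 408 = 1632
  O-H: 4 × 445 = 1780
  Σ(broken) = 3412 kJ
Bonds formed (products):
  C=O: 2 × 775 = 1550
  H-H: 4 × 443 = 1772
  Σ(formed) = 3322 kJ
ΔH = Σ(broken) − Σ(formed) = 3412 − 3322 = +90 kJ
For 5× the reaction as written: 5 × (+90) = +450 kJ

ΔH = +450 kJ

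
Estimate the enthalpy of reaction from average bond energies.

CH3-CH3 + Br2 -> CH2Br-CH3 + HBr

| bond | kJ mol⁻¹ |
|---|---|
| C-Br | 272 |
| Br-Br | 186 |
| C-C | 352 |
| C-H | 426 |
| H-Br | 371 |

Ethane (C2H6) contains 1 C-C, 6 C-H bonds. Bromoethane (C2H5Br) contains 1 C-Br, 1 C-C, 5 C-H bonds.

ΔH ≈ −31 kJ

Bonds broken (reactants):
  Br-Br: 1 × 186 = 186
  C-C: 1 × 352 = 352
  C-H: 6 × 426 = 2556
  Σ(broken) = 3094 kJ
Bonds formed (products):
  C-Br: 1 × 272 = 272
  C-C: 1 × 352 = 352
  C-H: 5 × 426 = 2130
  H-Br: 1 × 371 = 371
  Σ(formed) = 3125 kJ
ΔH = Σ(broken) − Σ(formed) = 3094 − 3125 = −31 kJ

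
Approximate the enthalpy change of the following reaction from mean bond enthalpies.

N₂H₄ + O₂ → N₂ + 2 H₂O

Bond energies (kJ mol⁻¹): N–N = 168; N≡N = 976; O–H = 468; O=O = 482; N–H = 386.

ΔH ≈ −654 kJ

Bonds broken (reactants):
  N–H: 4 × 386 = 1544
  N–N: 1 × 168 = 168
  O=O: 1 × 482 = 482
  Σ(broken) = 2194 kJ
Bonds formed (products):
  N≡N: 1 × 976 = 976
  O–H: 4 × 468 = 1872
  Σ(formed) = 2848 kJ
ΔH = Σ(broken) − Σ(formed) = 2194 − 2848 = −654 kJ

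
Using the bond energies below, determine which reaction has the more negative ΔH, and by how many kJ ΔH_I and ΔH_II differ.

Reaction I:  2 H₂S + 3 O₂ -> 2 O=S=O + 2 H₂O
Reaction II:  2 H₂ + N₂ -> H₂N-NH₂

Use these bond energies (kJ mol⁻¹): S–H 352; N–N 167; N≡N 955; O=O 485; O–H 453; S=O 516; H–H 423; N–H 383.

Reaction I, by 1115 kJ

Reaction I:
  Bonds broken (reactants):
    O=O: 3 × 485 = 1455
    S–H: 4 × 352 = 1408
    Σ(broken) = 2863 kJ
  Bonds formed (products):
    O–H: 4 × 453 = 1812
    S=O: 4 × 516 = 2064
    Σ(formed) = 3876 kJ
  ΔH_I = 2863 − 3876 = −1013 kJ
Reaction II:
  Bonds broken (reactants):
    H–H: 2 × 423 = 846
    N≡N: 1 × 955 = 955
    Σ(broken) = 1801 kJ
  Bonds formed (products):
    N–H: 4 × 383 = 1532
    N–N: 1 × 167 = 167
    Σ(formed) = 1699 kJ
  ΔH_II = 1801 − 1699 = +102 kJ
ΔH_I − ΔH_II = −1115 kJ, so reaction I has the more negative ΔH; |ΔH_I − ΔH_II| = 1115 kJ.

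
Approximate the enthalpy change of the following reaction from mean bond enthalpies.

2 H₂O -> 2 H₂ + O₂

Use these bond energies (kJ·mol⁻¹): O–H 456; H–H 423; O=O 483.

Bonds broken (reactants):
  O–H: 4 × 456 = 1824
  Σ(broken) = 1824 kJ
Bonds formed (products):
  H–H: 2 × 423 = 846
  O=O: 1 × 483 = 483
  Σ(formed) = 1329 kJ
ΔH = Σ(broken) − Σ(formed) = 1824 − 1329 = +495 kJ

ΔH ≈ +495 kJ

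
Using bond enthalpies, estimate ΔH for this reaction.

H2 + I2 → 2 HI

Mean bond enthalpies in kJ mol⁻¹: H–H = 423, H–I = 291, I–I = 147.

ΔH ≈ −12 kJ

Bonds broken (reactants):
  H–H: 1 × 423 = 423
  I–I: 1 × 147 = 147
  Σ(broken) = 570 kJ
Bonds formed (products):
  H–I: 2 × 291 = 582
  Σ(formed) = 582 kJ
ΔH = Σ(broken) − Σ(formed) = 570 − 582 = −12 kJ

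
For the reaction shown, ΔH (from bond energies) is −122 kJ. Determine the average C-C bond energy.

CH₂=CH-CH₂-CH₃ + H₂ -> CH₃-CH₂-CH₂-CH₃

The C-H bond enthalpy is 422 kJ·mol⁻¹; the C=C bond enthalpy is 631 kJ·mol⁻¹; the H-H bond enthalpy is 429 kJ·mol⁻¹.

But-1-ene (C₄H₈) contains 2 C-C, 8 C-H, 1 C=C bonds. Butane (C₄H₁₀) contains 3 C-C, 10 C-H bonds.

D(C-C) ≈ 338 kJ/mol

Let D be the C-C bond energy.
Σ(broken) = 2×D + 8×422 + 1×631 + 1×429 = 4436 + 2D
Σ(formed) = 3×D + 10×422 = 4220 + 3D
ΔH = Σ(broken) − Σ(formed) = (4436 + 2D) − (4220 + 3D) = +216 − D
Setting this equal to −122 kJ gives D = 338 kJ/mol.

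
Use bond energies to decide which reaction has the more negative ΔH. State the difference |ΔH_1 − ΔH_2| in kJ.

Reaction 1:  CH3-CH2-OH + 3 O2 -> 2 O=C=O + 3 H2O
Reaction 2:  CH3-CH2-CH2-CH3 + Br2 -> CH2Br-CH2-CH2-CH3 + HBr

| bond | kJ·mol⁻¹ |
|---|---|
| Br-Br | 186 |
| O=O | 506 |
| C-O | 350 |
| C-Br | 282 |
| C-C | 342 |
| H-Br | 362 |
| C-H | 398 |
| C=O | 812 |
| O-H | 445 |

Reaction 1:
  Bonds broken (reactants):
    C-C: 1 × 342 = 342
    C-H: 5 × 398 = 1990
    C-O: 1 × 350 = 350
    O-H: 1 × 445 = 445
    O=O: 3 × 506 = 1518
    Σ(broken) = 4645 kJ
  Bonds formed (products):
    C=O: 4 × 812 = 3248
    O-H: 6 × 445 = 2670
    Σ(formed) = 5918 kJ
  ΔH_1 = 4645 − 5918 = −1273 kJ
Reaction 2:
  Bonds broken (reactants):
    Br-Br: 1 × 186 = 186
    C-C: 3 × 342 = 1026
    C-H: 10 × 398 = 3980
    Σ(broken) = 5192 kJ
  Bonds formed (products):
    C-Br: 1 × 282 = 282
    C-C: 3 × 342 = 1026
    C-H: 9 × 398 = 3582
    H-Br: 1 × 362 = 362
    Σ(formed) = 5252 kJ
  ΔH_2 = 5192 − 5252 = −60 kJ
ΔH_1 − ΔH_2 = −1213 kJ, so reaction 1 has the more negative ΔH; |ΔH_1 − ΔH_2| = 1213 kJ.

Reaction 1, by 1213 kJ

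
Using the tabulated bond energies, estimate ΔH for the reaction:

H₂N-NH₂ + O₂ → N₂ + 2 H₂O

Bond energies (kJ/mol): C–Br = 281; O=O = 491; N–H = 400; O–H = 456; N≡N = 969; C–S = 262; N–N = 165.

Bonds broken (reactants):
  N–H: 4 × 400 = 1600
  N–N: 1 × 165 = 165
  O=O: 1 × 491 = 491
  Σ(broken) = 2256 kJ
Bonds formed (products):
  N≡N: 1 × 969 = 969
  O–H: 4 × 456 = 1824
  Σ(formed) = 2793 kJ
ΔH = Σ(broken) − Σ(formed) = 2256 − 2793 = −537 kJ

ΔH ≈ −537 kJ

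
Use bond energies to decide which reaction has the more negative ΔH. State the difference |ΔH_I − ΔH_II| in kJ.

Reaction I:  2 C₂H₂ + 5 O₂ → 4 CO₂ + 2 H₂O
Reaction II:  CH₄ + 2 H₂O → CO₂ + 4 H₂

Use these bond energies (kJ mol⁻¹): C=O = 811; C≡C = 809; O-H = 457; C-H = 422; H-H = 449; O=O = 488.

Reaction I, by 2668 kJ

Reaction I:
  Bonds broken (reactants):
    C≡C: 2 × 809 = 1618
    C-H: 4 × 422 = 1688
    O=O: 5 × 488 = 2440
    Σ(broken) = 5746 kJ
  Bonds formed (products):
    C=O: 8 × 811 = 6488
    O-H: 4 × 457 = 1828
    Σ(formed) = 8316 kJ
  ΔH_I = 5746 − 8316 = −2570 kJ
Reaction II:
  Bonds broken (reactants):
    C-H: 4 × 422 = 1688
    O-H: 4 × 457 = 1828
    Σ(broken) = 3516 kJ
  Bonds formed (products):
    C=O: 2 × 811 = 1622
    H-H: 4 × 449 = 1796
    Σ(formed) = 3418 kJ
  ΔH_II = 3516 − 3418 = +98 kJ
ΔH_I − ΔH_II = −2668 kJ, so reaction I has the more negative ΔH; |ΔH_I − ΔH_II| = 2668 kJ.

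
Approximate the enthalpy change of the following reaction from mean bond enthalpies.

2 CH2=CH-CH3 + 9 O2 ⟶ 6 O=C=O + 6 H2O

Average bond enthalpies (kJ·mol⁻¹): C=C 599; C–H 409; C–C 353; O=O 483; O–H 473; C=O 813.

ΔH ≈ −4273 kJ

Bonds broken (reactants):
  C–C: 2 × 353 = 706
  C–H: 12 × 409 = 4908
  C=C: 2 × 599 = 1198
  O=O: 9 × 483 = 4347
  Σ(broken) = 11159 kJ
Bonds formed (products):
  C=O: 12 × 813 = 9756
  O–H: 12 × 473 = 5676
  Σ(formed) = 15432 kJ
ΔH = Σ(broken) − Σ(formed) = 11159 − 15432 = −4273 kJ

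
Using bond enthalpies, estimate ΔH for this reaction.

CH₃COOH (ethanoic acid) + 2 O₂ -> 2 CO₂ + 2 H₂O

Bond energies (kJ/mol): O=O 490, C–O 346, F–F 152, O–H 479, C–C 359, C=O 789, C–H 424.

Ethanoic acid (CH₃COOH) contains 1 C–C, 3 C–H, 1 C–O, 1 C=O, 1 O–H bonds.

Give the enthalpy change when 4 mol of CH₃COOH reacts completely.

ΔH = −3388 kJ

Bonds broken (reactants):
  C–C: 1 × 359 = 359
  C–H: 3 × 424 = 1272
  C–O: 1 × 346 = 346
  C=O: 1 × 789 = 789
  O–H: 1 × 479 = 479
  O=O: 2 × 490 = 980
  Σ(broken) = 4225 kJ
Bonds formed (products):
  C=O: 4 × 789 = 3156
  O–H: 4 × 479 = 1916
  Σ(formed) = 5072 kJ
ΔH = Σ(broken) − Σ(formed) = 4225 − 5072 = −847 kJ
For 4× the reaction as written: 4 × (−847) = −3388 kJ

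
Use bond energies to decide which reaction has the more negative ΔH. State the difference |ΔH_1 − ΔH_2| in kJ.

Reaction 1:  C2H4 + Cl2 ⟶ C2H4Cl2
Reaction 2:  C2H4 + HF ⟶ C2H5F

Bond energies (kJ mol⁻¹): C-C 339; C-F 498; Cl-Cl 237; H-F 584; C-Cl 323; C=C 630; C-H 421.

Reaction 1:
  Bonds broken (reactants):
    C-H: 4 × 421 = 1684
    C=C: 1 × 630 = 630
    Cl-Cl: 1 × 237 = 237
    Σ(broken) = 2551 kJ
  Bonds formed (products):
    C-C: 1 × 339 = 339
    C-Cl: 2 × 323 = 646
    C-H: 4 × 421 = 1684
    Σ(formed) = 2669 kJ
  ΔH_1 = 2551 − 2669 = −118 kJ
Reaction 2:
  Bonds broken (reactants):
    C-H: 4 × 421 = 1684
    C=C: 1 × 630 = 630
    H-F: 1 × 584 = 584
    Σ(broken) = 2898 kJ
  Bonds formed (products):
    C-C: 1 × 339 = 339
    C-F: 1 × 498 = 498
    C-H: 5 × 421 = 2105
    Σ(formed) = 2942 kJ
  ΔH_2 = 2898 − 2942 = −44 kJ
ΔH_1 − ΔH_2 = −74 kJ, so reaction 1 has the more negative ΔH; |ΔH_1 − ΔH_2| = 74 kJ.

Reaction 1, by 74 kJ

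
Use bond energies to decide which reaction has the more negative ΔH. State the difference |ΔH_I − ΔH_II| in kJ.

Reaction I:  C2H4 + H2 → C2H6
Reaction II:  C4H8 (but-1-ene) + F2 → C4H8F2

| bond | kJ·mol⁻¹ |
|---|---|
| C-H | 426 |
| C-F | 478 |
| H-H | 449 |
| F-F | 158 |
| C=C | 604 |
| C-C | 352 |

Reaction I:
  Bonds broken (reactants):
    C-H: 4 × 426 = 1704
    C=C: 1 × 604 = 604
    H-H: 1 × 449 = 449
    Σ(broken) = 2757 kJ
  Bonds formed (products):
    C-C: 1 × 352 = 352
    C-H: 6 × 426 = 2556
    Σ(formed) = 2908 kJ
  ΔH_I = 2757 − 2908 = −151 kJ
Reaction II:
  Bonds broken (reactants):
    C-C: 2 × 352 = 704
    C-H: 8 × 426 = 3408
    C=C: 1 × 604 = 604
    F-F: 1 × 158 = 158
    Σ(broken) = 4874 kJ
  Bonds formed (products):
    C-C: 3 × 352 = 1056
    C-F: 2 × 478 = 956
    C-H: 8 × 426 = 3408
    Σ(formed) = 5420 kJ
  ΔH_II = 4874 − 5420 = −546 kJ
ΔH_I − ΔH_II = +395 kJ, so reaction II has the more negative ΔH; |ΔH_I − ΔH_II| = 395 kJ.

Reaction II, by 395 kJ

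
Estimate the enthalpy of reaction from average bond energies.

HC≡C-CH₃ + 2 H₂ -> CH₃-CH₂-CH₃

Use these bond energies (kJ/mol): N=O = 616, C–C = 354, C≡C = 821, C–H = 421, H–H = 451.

Bonds broken (reactants):
  C≡C: 1 × 821 = 821
  C–C: 1 × 354 = 354
  C–H: 4 × 421 = 1684
  H–H: 2 × 451 = 902
  Σ(broken) = 3761 kJ
Bonds formed (products):
  C–C: 2 × 354 = 708
  C–H: 8 × 421 = 3368
  Σ(formed) = 4076 kJ
ΔH = Σ(broken) − Σ(formed) = 3761 − 4076 = −315 kJ

ΔH ≈ −315 kJ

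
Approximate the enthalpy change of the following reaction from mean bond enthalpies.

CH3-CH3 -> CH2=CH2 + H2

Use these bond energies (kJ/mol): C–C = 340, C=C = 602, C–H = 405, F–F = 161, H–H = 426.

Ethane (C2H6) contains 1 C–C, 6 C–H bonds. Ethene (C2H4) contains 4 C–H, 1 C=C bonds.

ΔH ≈ +122 kJ

Bonds broken (reactants):
  C–C: 1 × 340 = 340
  C–H: 6 × 405 = 2430
  Σ(broken) = 2770 kJ
Bonds formed (products):
  C–H: 4 × 405 = 1620
  C=C: 1 × 602 = 602
  H–H: 1 × 426 = 426
  Σ(formed) = 2648 kJ
ΔH = Σ(broken) − Σ(formed) = 2770 − 2648 = +122 kJ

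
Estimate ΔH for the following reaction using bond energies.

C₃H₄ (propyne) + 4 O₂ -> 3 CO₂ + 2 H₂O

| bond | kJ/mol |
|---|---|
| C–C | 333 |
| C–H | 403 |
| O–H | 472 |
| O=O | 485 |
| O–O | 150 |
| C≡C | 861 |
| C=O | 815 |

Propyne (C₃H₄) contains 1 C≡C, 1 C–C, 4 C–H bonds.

ΔH ≈ −2032 kJ

Bonds broken (reactants):
  C≡C: 1 × 861 = 861
  C–C: 1 × 333 = 333
  C–H: 4 × 403 = 1612
  O=O: 4 × 485 = 1940
  Σ(broken) = 4746 kJ
Bonds formed (products):
  C=O: 6 × 815 = 4890
  O–H: 4 × 472 = 1888
  Σ(formed) = 6778 kJ
ΔH = Σ(broken) − Σ(formed) = 4746 − 6778 = −2032 kJ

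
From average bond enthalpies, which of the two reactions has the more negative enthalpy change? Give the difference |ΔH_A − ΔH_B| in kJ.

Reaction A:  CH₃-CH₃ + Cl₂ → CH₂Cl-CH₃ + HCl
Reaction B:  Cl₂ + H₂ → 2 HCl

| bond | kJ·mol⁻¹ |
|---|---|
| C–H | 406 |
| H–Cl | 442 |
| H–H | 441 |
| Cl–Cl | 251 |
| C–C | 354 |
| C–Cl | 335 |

Reaction A:
  Bonds broken (reactants):
    C–C: 1 × 354 = 354
    C–H: 6 × 406 = 2436
    Cl–Cl: 1 × 251 = 251
    Σ(broken) = 3041 kJ
  Bonds formed (products):
    C–C: 1 × 354 = 354
    C–Cl: 1 × 335 = 335
    C–H: 5 × 406 = 2030
    H–Cl: 1 × 442 = 442
    Σ(formed) = 3161 kJ
  ΔH_A = 3041 − 3161 = −120 kJ
Reaction B:
  Bonds broken (reactants):
    Cl–Cl: 1 × 251 = 251
    H–H: 1 × 441 = 441
    Σ(broken) = 692 kJ
  Bonds formed (products):
    H–Cl: 2 × 442 = 884
    Σ(formed) = 884 kJ
  ΔH_B = 692 − 884 = −192 kJ
ΔH_A − ΔH_B = +72 kJ, so reaction B has the more negative ΔH; |ΔH_A − ΔH_B| = 72 kJ.

Reaction B, by 72 kJ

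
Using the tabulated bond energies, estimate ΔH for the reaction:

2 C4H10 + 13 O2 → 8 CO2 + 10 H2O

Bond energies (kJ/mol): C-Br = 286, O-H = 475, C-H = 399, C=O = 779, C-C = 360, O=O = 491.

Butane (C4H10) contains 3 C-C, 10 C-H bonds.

ΔH ≈ −5441 kJ

Bonds broken (reactants):
  C-C: 6 × 360 = 2160
  C-H: 20 × 399 = 7980
  O=O: 13 × 491 = 6383
  Σ(broken) = 16523 kJ
Bonds formed (products):
  C=O: 16 × 779 = 12464
  O-H: 20 × 475 = 9500
  Σ(formed) = 21964 kJ
ΔH = Σ(broken) − Σ(formed) = 16523 − 21964 = −5441 kJ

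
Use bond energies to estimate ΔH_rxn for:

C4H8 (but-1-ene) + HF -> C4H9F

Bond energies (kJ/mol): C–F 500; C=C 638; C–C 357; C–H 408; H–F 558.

Bonds broken (reactants):
  C–C: 2 × 357 = 714
  C–H: 8 × 408 = 3264
  C=C: 1 × 638 = 638
  H–F: 1 × 558 = 558
  Σ(broken) = 5174 kJ
Bonds formed (products):
  C–C: 3 × 357 = 1071
  C–F: 1 × 500 = 500
  C–H: 9 × 408 = 3672
  Σ(formed) = 5243 kJ
ΔH = Σ(broken) − Σ(formed) = 5174 − 5243 = −69 kJ

ΔH ≈ −69 kJ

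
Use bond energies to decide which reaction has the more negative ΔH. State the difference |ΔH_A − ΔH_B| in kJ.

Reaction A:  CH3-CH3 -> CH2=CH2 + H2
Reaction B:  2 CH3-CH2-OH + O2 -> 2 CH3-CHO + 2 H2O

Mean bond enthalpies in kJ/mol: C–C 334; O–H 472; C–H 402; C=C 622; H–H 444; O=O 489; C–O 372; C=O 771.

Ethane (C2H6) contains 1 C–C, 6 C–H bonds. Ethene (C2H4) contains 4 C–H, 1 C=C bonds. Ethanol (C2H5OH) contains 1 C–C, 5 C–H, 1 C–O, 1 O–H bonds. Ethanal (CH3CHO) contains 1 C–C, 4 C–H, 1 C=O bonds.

Reaction B, by 521 kJ

Reaction A:
  Bonds broken (reactants):
    C–C: 1 × 334 = 334
    C–H: 6 × 402 = 2412
    Σ(broken) = 2746 kJ
  Bonds formed (products):
    C–H: 4 × 402 = 1608
    C=C: 1 × 622 = 622
    H–H: 1 × 444 = 444
    Σ(formed) = 2674 kJ
  ΔH_A = 2746 − 2674 = +72 kJ
Reaction B:
  Bonds broken (reactants):
    C–C: 2 × 334 = 668
    C–H: 10 × 402 = 4020
    C–O: 2 × 372 = 744
    O–H: 2 × 472 = 944
    O=O: 1 × 489 = 489
    Σ(broken) = 6865 kJ
  Bonds formed (products):
    C–C: 2 × 334 = 668
    C–H: 8 × 402 = 3216
    C=O: 2 × 771 = 1542
    O–H: 4 × 472 = 1888
    Σ(formed) = 7314 kJ
  ΔH_B = 6865 − 7314 = −449 kJ
ΔH_A − ΔH_B = +521 kJ, so reaction B has the more negative ΔH; |ΔH_A − ΔH_B| = 521 kJ.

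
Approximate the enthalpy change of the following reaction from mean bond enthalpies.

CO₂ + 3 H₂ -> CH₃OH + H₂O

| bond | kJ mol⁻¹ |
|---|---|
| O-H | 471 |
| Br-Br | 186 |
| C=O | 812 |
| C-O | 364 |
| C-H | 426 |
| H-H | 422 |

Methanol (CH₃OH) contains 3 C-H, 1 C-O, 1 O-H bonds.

ΔH ≈ −165 kJ

Bonds broken (reactants):
  C=O: 2 × 812 = 1624
  H-H: 3 × 422 = 1266
  Σ(broken) = 2890 kJ
Bonds formed (products):
  C-H: 3 × 426 = 1278
  C-O: 1 × 364 = 364
  O-H: 3 × 471 = 1413
  Σ(formed) = 3055 kJ
ΔH = Σ(broken) − Σ(formed) = 2890 − 3055 = −165 kJ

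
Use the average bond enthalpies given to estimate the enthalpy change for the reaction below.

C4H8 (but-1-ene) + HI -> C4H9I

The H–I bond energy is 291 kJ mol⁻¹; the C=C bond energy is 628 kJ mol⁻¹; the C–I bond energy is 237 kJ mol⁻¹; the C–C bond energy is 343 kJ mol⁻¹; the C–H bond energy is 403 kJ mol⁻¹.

ΔH ≈ −64 kJ

Bonds broken (reactants):
  C–C: 2 × 343 = 686
  C–H: 8 × 403 = 3224
  C=C: 1 × 628 = 628
  H–I: 1 × 291 = 291
  Σ(broken) = 4829 kJ
Bonds formed (products):
  C–C: 3 × 343 = 1029
  C–H: 9 × 403 = 3627
  C–I: 1 × 237 = 237
  Σ(formed) = 4893 kJ
ΔH = Σ(broken) − Σ(formed) = 4829 − 4893 = −64 kJ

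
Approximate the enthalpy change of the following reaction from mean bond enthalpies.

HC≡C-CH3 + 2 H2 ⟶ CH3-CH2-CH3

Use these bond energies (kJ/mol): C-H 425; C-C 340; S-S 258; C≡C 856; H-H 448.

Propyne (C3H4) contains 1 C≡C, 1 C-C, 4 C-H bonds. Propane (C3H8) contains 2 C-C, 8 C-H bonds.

Bonds broken (reactants):
  C≡C: 1 × 856 = 856
  C-C: 1 × 340 = 340
  C-H: 4 × 425 = 1700
  H-H: 2 × 448 = 896
  Σ(broken) = 3792 kJ
Bonds formed (products):
  C-C: 2 × 340 = 680
  C-H: 8 × 425 = 3400
  Σ(formed) = 4080 kJ
ΔH = Σ(broken) − Σ(formed) = 3792 − 4080 = −288 kJ

ΔH ≈ −288 kJ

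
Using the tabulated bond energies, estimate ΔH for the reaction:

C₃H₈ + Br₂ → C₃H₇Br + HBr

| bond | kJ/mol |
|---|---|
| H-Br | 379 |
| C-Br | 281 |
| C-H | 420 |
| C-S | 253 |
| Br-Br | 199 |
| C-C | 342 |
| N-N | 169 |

ΔH ≈ −41 kJ

Bonds broken (reactants):
  Br-Br: 1 × 199 = 199
  C-C: 2 × 342 = 684
  C-H: 8 × 420 = 3360
  Σ(broken) = 4243 kJ
Bonds formed (products):
  C-Br: 1 × 281 = 281
  C-C: 2 × 342 = 684
  C-H: 7 × 420 = 2940
  H-Br: 1 × 379 = 379
  Σ(formed) = 4284 kJ
ΔH = Σ(broken) − Σ(formed) = 4243 − 4284 = −41 kJ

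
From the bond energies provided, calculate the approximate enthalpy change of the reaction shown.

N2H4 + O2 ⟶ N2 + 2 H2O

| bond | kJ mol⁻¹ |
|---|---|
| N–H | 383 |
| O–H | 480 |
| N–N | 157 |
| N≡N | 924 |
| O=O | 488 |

ΔH ≈ −667 kJ

Bonds broken (reactants):
  N–H: 4 × 383 = 1532
  N–N: 1 × 157 = 157
  O=O: 1 × 488 = 488
  Σ(broken) = 2177 kJ
Bonds formed (products):
  N≡N: 1 × 924 = 924
  O–H: 4 × 480 = 1920
  Σ(formed) = 2844 kJ
ΔH = Σ(broken) − Σ(formed) = 2177 − 2844 = −667 kJ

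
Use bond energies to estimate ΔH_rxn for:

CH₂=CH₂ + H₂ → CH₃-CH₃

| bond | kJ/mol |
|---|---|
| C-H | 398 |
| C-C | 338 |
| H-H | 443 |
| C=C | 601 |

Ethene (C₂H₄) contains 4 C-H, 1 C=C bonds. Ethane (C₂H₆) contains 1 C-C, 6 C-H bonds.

Bonds broken (reactants):
  C-H: 4 × 398 = 1592
  C=C: 1 × 601 = 601
  H-H: 1 × 443 = 443
  Σ(broken) = 2636 kJ
Bonds formed (products):
  C-C: 1 × 338 = 338
  C-H: 6 × 398 = 2388
  Σ(formed) = 2726 kJ
ΔH = Σ(broken) − Σ(formed) = 2636 − 2726 = −90 kJ

ΔH ≈ −90 kJ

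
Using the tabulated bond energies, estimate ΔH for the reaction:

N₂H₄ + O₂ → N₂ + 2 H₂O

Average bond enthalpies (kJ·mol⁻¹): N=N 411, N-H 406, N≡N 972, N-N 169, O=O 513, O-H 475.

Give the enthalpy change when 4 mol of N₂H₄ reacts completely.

ΔH = −2264 kJ

Bonds broken (reactants):
  N-H: 4 × 406 = 1624
  N-N: 1 × 169 = 169
  O=O: 1 × 513 = 513
  Σ(broken) = 2306 kJ
Bonds formed (products):
  N≡N: 1 × 972 = 972
  O-H: 4 × 475 = 1900
  Σ(formed) = 2872 kJ
ΔH = Σ(broken) − Σ(formed) = 2306 − 2872 = −566 kJ
For 4× the reaction as written: 4 × (−566) = −2264 kJ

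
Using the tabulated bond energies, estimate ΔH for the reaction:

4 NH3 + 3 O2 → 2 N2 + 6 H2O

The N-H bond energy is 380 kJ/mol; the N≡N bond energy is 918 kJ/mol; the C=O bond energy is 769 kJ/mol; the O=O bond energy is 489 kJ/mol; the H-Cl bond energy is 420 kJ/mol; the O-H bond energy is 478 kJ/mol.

Bonds broken (reactants):
  N-H: 12 × 380 = 4560
  O=O: 3 × 489 = 1467
  Σ(broken) = 6027 kJ
Bonds formed (products):
  N≡N: 2 × 918 = 1836
  O-H: 12 × 478 = 5736
  Σ(formed) = 7572 kJ
ΔH = Σ(broken) − Σ(formed) = 6027 − 7572 = −1545 kJ

ΔH ≈ −1545 kJ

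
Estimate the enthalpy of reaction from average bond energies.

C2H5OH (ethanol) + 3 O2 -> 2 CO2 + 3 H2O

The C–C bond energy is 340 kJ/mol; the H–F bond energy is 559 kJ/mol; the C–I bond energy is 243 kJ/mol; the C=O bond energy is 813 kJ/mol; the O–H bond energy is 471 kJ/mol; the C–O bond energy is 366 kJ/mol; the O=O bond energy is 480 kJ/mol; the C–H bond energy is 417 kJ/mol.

ΔH ≈ −1376 kJ

Bonds broken (reactants):
  C–C: 1 × 340 = 340
  C–H: 5 × 417 = 2085
  C–O: 1 × 366 = 366
  O–H: 1 × 471 = 471
  O=O: 3 × 480 = 1440
  Σ(broken) = 4702 kJ
Bonds formed (products):
  C=O: 4 × 813 = 3252
  O–H: 6 × 471 = 2826
  Σ(formed) = 6078 kJ
ΔH = Σ(broken) − Σ(formed) = 4702 − 6078 = −1376 kJ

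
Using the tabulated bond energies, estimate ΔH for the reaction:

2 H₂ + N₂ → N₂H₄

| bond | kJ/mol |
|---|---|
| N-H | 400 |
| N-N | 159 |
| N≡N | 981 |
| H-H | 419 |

ΔH ≈ +60 kJ

Bonds broken (reactants):
  H-H: 2 × 419 = 838
  N≡N: 1 × 981 = 981
  Σ(broken) = 1819 kJ
Bonds formed (products):
  N-H: 4 × 400 = 1600
  N-N: 1 × 159 = 159
  Σ(formed) = 1759 kJ
ΔH = Σ(broken) − Σ(formed) = 1819 − 1759 = +60 kJ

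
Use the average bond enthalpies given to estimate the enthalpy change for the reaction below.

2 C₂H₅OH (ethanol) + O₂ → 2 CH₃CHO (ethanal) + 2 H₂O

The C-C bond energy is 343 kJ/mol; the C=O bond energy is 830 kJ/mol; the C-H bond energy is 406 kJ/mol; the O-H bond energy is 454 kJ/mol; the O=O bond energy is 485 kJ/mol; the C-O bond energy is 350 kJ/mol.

Bonds broken (reactants):
  C-C: 2 × 343 = 686
  C-H: 10 × 406 = 4060
  C-O: 2 × 350 = 700
  O-H: 2 × 454 = 908
  O=O: 1 × 485 = 485
  Σ(broken) = 6839 kJ
Bonds formed (products):
  C-C: 2 × 343 = 686
  C-H: 8 × 406 = 3248
  C=O: 2 × 830 = 1660
  O-H: 4 × 454 = 1816
  Σ(formed) = 7410 kJ
ΔH = Σ(broken) − Σ(formed) = 6839 − 7410 = −571 kJ

ΔH ≈ −571 kJ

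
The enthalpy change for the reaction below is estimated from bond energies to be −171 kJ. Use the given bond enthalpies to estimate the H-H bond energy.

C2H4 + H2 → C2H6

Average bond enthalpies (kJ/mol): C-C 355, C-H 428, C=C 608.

D(H-H) ≈ 432 kJ/mol

Let D be the H-H bond energy.
Σ(broken) = 4×428 + 1×608 + 1×D = 2320 + D
Σ(formed) = 1×355 + 6×428 = 2923
ΔH = Σ(broken) − Σ(formed) = (2320 + D) − (2923) = −603 + D
Setting this equal to −171 kJ gives D = 432 kJ/mol.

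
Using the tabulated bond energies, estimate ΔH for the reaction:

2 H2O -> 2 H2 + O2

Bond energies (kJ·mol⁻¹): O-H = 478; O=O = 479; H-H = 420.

ΔH ≈ +593 kJ

Bonds broken (reactants):
  O-H: 4 × 478 = 1912
  Σ(broken) = 1912 kJ
Bonds formed (products):
  H-H: 2 × 420 = 840
  O=O: 1 × 479 = 479
  Σ(formed) = 1319 kJ
ΔH = Σ(broken) − Σ(formed) = 1912 − 1319 = +593 kJ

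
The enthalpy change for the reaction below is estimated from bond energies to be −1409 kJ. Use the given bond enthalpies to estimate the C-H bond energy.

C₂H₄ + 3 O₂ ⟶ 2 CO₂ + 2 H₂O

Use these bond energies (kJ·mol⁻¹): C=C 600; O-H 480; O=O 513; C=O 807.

Let D be the C-H bond energy.
Σ(broken) = 4×D + 1×600 + 3×513 = 2139 + 4D
Σ(formed) = 4×807 + 4×480 = 5148
ΔH = Σ(broken) − Σ(formed) = (2139 + 4D) − (5148) = −3009 + 4D
Setting this equal to −1409 kJ gives 4D = 1600, so D = 400 kJ/mol.

D(C-H) ≈ 400 kJ/mol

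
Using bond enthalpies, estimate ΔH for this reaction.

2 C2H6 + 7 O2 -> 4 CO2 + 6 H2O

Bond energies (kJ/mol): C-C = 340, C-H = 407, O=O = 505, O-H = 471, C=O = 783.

ΔH ≈ −2817 kJ

Bonds broken (reactants):
  C-C: 2 × 340 = 680
  C-H: 12 × 407 = 4884
  O=O: 7 × 505 = 3535
  Σ(broken) = 9099 kJ
Bonds formed (products):
  C=O: 8 × 783 = 6264
  O-H: 12 × 471 = 5652
  Σ(formed) = 11916 kJ
ΔH = Σ(broken) − Σ(formed) = 9099 − 11916 = −2817 kJ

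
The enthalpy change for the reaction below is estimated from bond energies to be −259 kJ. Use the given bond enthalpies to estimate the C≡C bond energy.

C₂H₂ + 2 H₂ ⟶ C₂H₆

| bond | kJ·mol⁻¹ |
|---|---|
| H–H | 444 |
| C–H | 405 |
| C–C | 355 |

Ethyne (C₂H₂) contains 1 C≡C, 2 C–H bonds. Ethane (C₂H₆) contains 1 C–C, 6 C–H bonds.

Let D be the C≡C bond energy.
Σ(broken) = 1×D + 2×405 + 2×444 = 1698 + D
Σ(formed) = 1×355 + 6×405 = 2785
ΔH = Σ(broken) − Σ(formed) = (1698 + D) − (2785) = −1087 + D
Setting this equal to −259 kJ gives D = 828 kJ/mol.

D(C≡C) ≈ 828 kJ/mol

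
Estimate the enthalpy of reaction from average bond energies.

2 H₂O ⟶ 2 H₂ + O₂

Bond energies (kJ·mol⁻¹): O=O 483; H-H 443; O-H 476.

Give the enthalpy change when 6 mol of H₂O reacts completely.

Bonds broken (reactants):
  O-H: 4 × 476 = 1904
  Σ(broken) = 1904 kJ
Bonds formed (products):
  H-H: 2 × 443 = 886
  O=O: 1 × 483 = 483
  Σ(formed) = 1369 kJ
ΔH = Σ(broken) − Σ(formed) = 1904 − 1369 = +535 kJ
For 3× the reaction as written: 3 × (+535) = +1605 kJ

ΔH = +1605 kJ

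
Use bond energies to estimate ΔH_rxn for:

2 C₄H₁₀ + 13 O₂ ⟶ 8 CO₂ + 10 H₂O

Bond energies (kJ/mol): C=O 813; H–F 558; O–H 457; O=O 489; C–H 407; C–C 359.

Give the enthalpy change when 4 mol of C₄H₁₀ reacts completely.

ΔH = −10994 kJ

Bonds broken (reactants):
  C–C: 6 × 359 = 2154
  C–H: 20 × 407 = 8140
  O=O: 13 × 489 = 6357
  Σ(broken) = 16651 kJ
Bonds formed (products):
  C=O: 16 × 813 = 13008
  O–H: 20 × 457 = 9140
  Σ(formed) = 22148 kJ
ΔH = Σ(broken) − Σ(formed) = 16651 − 22148 = −5497 kJ
For 2× the reaction as written: 2 × (−5497) = −10994 kJ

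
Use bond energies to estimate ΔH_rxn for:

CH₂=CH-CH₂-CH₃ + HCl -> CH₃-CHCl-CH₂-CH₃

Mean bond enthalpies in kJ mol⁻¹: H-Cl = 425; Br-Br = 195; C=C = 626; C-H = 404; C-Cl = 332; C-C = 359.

ΔH ≈ −44 kJ

Bonds broken (reactants):
  C-C: 2 × 359 = 718
  C-H: 8 × 404 = 3232
  C=C: 1 × 626 = 626
  H-Cl: 1 × 425 = 425
  Σ(broken) = 5001 kJ
Bonds formed (products):
  C-C: 3 × 359 = 1077
  C-Cl: 1 × 332 = 332
  C-H: 9 × 404 = 3636
  Σ(formed) = 5045 kJ
ΔH = Σ(broken) − Σ(formed) = 5001 − 5045 = −44 kJ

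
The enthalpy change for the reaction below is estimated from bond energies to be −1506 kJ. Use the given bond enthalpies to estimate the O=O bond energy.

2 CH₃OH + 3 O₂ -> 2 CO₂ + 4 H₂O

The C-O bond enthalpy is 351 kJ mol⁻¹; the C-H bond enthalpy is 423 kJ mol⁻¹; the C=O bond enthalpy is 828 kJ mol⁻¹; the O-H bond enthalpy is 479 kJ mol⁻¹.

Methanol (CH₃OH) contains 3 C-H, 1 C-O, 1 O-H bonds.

D(O=O) ≈ 480 kJ/mol

Let D be the O=O bond energy.
Σ(broken) = 6×423 + 2×351 + 2×479 + 3×D = 4198 + 3D
Σ(formed) = 4×828 + 8×479 = 7144
ΔH = Σ(broken) − Σ(formed) = (4198 + 3D) − (7144) = −2946 + 3D
Setting this equal to −1506 kJ gives 3D = 1440, so D = 480 kJ/mol.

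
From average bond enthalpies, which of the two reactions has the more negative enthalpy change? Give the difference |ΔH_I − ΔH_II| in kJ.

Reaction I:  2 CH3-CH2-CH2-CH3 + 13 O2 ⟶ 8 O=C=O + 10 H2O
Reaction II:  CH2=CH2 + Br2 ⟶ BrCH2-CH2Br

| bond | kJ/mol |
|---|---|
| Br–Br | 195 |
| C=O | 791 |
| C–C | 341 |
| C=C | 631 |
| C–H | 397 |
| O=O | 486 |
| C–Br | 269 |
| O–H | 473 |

Reaction I:
  Bonds broken (reactants):
    C–C: 6 × 341 = 2046
    C–H: 20 × 397 = 7940
    O=O: 13 × 486 = 6318
    Σ(broken) = 16304 kJ
  Bonds formed (products):
    C=O: 16 × 791 = 12656
    O–H: 20 × 473 = 9460
    Σ(formed) = 22116 kJ
  ΔH_I = 16304 − 22116 = −5812 kJ
Reaction II:
  Bonds broken (reactants):
    Br–Br: 1 × 195 = 195
    C–H: 4 × 397 = 1588
    C=C: 1 × 631 = 631
    Σ(broken) = 2414 kJ
  Bonds formed (products):
    C–Br: 2 × 269 = 538
    C–C: 1 × 341 = 341
    C–H: 4 × 397 = 1588
    Σ(formed) = 2467 kJ
  ΔH_II = 2414 − 2467 = −53 kJ
ΔH_I − ΔH_II = −5759 kJ, so reaction I has the more negative ΔH; |ΔH_I − ΔH_II| = 5759 kJ.

Reaction I, by 5759 kJ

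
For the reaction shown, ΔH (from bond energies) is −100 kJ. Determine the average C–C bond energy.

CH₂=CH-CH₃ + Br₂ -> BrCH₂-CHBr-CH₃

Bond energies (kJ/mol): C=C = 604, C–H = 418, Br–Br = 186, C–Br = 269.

Let D be the C–C bond energy.
Σ(broken) = 1×186 + 1×D + 6×418 + 1×604 = 3298 + D
Σ(formed) = 2×269 + 2×D + 6×418 = 3046 + 2D
ΔH = Σ(broken) − Σ(formed) = (3298 + D) − (3046 + 2D) = +252 − D
Setting this equal to −100 kJ gives D = 352 kJ/mol.

D(C–C) ≈ 352 kJ/mol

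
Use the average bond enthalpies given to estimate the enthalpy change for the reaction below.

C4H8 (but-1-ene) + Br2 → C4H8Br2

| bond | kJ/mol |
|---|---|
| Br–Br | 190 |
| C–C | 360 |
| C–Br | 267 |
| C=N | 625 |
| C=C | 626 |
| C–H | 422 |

ΔH ≈ −78 kJ

Bonds broken (reactants):
  Br–Br: 1 × 190 = 190
  C–C: 2 × 360 = 720
  C–H: 8 × 422 = 3376
  C=C: 1 × 626 = 626
  Σ(broken) = 4912 kJ
Bonds formed (products):
  C–Br: 2 × 267 = 534
  C–C: 3 × 360 = 1080
  C–H: 8 × 422 = 3376
  Σ(formed) = 4990 kJ
ΔH = Σ(broken) − Σ(formed) = 4912 − 4990 = −78 kJ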